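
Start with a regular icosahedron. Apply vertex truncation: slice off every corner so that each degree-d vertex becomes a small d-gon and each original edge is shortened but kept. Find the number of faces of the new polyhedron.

32

The base solid has V = 12, E = 30, F = 20.
Truncation replaces each original edge-end by a new vertex, so V′ = 2E = 60.
Each original edge survives, and each old vertex of degree d contributes d new edges; summing degrees gives Σd = 2E, so E′ = E + 2E = 3E = 90.
Each original face survives and each original vertex becomes one new face: F′ = F + V = 32.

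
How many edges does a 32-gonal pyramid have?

64

A pyramid on an n-gon base has one n-gon and n triangles: V = 32 + 1 = 33, E = 2·32 = 64, F = 32 + 1 = 33.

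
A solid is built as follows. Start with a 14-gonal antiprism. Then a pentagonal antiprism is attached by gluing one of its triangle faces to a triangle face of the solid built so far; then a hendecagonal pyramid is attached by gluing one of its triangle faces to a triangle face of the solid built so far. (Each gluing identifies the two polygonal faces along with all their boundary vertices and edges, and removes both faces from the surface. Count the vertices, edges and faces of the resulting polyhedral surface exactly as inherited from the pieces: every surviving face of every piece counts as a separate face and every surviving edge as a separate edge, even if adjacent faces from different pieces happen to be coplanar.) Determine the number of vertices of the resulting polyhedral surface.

44

A 14-gonal antiprism: V=28, E=56, F=30.
Attach a pentagonal antiprism (V=10, E=20, F=12) along a 3-gon: merge 3 vertices and 3 edges, delete both glued faces → V=35, E=73, F=40.
Attach a hendecagonal pyramid (V=12, E=22, F=12) along a 3-gon: merge 3 vertices and 3 edges, delete both glued faces → V=44, E=92, F=50.
Check: V − E + F = 44 − 92 + 50 = 2.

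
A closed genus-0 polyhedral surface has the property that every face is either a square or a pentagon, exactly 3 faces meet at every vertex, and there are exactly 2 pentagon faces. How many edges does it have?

15

Let x be the number of squares; then F = 2 + x.
Edge–face incidences: 2E = 5·2 + 4·x = 10 + 4x.
Every vertex has degree 3, so 3V = 2E.
Euler: V − E + F = 2 ⇒ (2E)/3 − E + (2 + x) = 2.
Multiply by 6: 2·(2E) − 3·(2E) + 6·(2 + x) = 12, i.e. 12 + 6x − (10 + 4x) = 12.
Collecting terms: 2x + 2 = 12, so 2x = 10, so x = 5.
Then 2E = 10 + 4·5 = 30, so E = 15, V = 2E/3 = 10, F = 2 + 5 = 7.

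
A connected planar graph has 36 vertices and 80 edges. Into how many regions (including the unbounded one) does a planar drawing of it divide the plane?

Euler's formula for a connected plane graph: V − E + F = 2, so F = 2 − 36 + 80 = 46.

46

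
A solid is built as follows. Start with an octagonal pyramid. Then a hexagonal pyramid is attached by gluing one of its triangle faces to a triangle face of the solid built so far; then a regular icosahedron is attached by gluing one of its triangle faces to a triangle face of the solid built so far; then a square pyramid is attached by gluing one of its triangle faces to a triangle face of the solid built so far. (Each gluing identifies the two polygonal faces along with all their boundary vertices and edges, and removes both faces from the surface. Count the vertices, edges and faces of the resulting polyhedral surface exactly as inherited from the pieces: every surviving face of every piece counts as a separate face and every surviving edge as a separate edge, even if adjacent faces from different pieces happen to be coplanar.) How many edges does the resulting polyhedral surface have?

An octagonal pyramid: V=9, E=16, F=9.
Attach a hexagonal pyramid (V=7, E=12, F=7) along a 3-gon: merge 3 vertices and 3 edges, delete both glued faces → V=13, E=25, F=14.
Attach a regular icosahedron (V=12, E=30, F=20) along a 3-gon: merge 3 vertices and 3 edges, delete both glued faces → V=22, E=52, F=32.
Attach a square pyramid (V=5, E=8, F=5) along a 3-gon: merge 3 vertices and 3 edges, delete both glued faces → V=24, E=57, F=35.
Check: V − E + F = 24 − 57 + 35 = 2.

57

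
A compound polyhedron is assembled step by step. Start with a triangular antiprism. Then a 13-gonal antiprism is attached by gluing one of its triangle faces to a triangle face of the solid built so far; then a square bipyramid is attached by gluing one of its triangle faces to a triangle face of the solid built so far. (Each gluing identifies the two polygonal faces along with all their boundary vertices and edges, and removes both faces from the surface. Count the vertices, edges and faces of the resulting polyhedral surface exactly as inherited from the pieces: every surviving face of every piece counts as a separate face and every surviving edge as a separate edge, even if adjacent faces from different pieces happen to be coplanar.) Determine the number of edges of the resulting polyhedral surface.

A triangular antiprism: V=6, E=12, F=8.
Attach a 13-gonal antiprism (V=26, E=52, F=28) along a 3-gon: merge 3 vertices and 3 edges, delete both glued faces → V=29, E=61, F=34.
Attach a square bipyramid (V=6, E=12, F=8) along a 3-gon: merge 3 vertices and 3 edges, delete both glued faces → V=32, E=70, F=40.
Check: V − E + F = 32 − 70 + 40 = 2.

70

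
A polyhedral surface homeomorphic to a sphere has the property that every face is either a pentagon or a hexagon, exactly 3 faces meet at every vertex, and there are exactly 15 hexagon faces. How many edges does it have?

75

Let x be the number of pentagons; then F = 15 + x.
Edge–face incidences: 2E = 6·15 + 5·x = 90 + 5x.
Every vertex has degree 3, so 3V = 2E.
Euler: V − E + F = 2 ⇒ (2E)/3 − E + (15 + x) = 2.
Multiply by 6: 2·(2E) − 3·(2E) + 6·(15 + x) = 12, i.e. 90 + 6x − (90 + 5x) = 12.
Collecting terms: x = 12.
Then 2E = 90 + 5·12 = 150, so E = 75, V = 2E/3 = 50, F = 15 + 12 = 27.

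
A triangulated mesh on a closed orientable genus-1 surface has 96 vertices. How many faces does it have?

χ = 2 − 2·1 = 0, and every face is a triangle so 3F = 2E.
V − E + F = 0 with E = 3F/2 gives 96 − (3/2 − 1)·F = 0, so F = 192 and E = 288.

192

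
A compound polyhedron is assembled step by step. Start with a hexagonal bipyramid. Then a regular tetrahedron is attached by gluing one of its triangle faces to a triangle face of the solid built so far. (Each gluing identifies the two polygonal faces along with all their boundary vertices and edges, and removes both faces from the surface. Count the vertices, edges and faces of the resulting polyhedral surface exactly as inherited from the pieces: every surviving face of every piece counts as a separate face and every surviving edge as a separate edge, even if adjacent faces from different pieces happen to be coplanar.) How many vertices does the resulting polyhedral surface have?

9

A hexagonal bipyramid: V=8, E=18, F=12.
Attach a regular tetrahedron (V=4, E=6, F=4) along a 3-gon: merge 3 vertices and 3 edges, delete both glued faces → V=9, E=21, F=14.
Check: V − E + F = 9 − 21 + 14 = 2.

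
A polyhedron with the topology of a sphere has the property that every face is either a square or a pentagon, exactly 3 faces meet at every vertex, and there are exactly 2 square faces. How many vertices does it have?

Let x be the number of pentagons; then F = 2 + x.
Edge–face incidences: 2E = 4·2 + 5·x = 8 + 5x.
Every vertex has degree 3, so 3V = 2E.
Euler: V − E + F = 2 ⇒ (2E)/3 − E + (2 + x) = 2.
Multiply by 6: 2·(2E) − 3·(2E) + 6·(2 + x) = 12, i.e. 12 + 6x − (8 + 5x) = 12.
Collecting terms: x + 4 = 12, so x = 8.
Then 2E = 8 + 5·8 = 48, so E = 24, V = 2E/3 = 16, F = 2 + 8 = 10.

16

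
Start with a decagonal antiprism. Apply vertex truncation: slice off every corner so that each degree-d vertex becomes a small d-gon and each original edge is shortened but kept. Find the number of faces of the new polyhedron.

The base solid has V = 20, E = 40, F = 22.
Truncation replaces each original edge-end by a new vertex, so V′ = 2E = 80.
Each original edge survives, and each old vertex of degree d contributes d new edges; summing degrees gives Σd = 2E, so E′ = E + 2E = 3E = 120.
Each original face survives and each original vertex becomes one new face: F′ = F + V = 42.

42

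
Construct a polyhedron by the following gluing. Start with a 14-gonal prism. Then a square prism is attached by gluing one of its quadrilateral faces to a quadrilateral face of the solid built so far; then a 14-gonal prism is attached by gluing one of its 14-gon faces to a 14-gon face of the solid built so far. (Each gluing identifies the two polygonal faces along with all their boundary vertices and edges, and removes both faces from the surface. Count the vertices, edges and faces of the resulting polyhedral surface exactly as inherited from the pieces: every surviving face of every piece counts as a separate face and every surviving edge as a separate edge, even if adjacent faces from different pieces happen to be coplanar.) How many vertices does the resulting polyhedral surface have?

A 14-gonal prism: V=28, E=42, F=16.
Attach a square prism (V=8, E=12, F=6) along a 4-gon: merge 4 vertices and 4 edges, delete both glued faces → V=32, E=50, F=20.
Attach a 14-gonal prism (V=28, E=42, F=16) along a 14-gon: merge 14 vertices and 14 edges, delete both glued faces → V=46, E=78, F=34.
Check: V − E + F = 46 − 78 + 34 = 2.

46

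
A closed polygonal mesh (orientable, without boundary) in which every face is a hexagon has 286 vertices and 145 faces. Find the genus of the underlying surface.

Every face is a hexagon, so 2E = 6·145 = 870, giving E = 435.
χ = V − E + F = 286 − 435 + 145 = -4.
For a closed orientable surface χ = 2 − 2g, so g = (2 − (-4))/2 = 3.

3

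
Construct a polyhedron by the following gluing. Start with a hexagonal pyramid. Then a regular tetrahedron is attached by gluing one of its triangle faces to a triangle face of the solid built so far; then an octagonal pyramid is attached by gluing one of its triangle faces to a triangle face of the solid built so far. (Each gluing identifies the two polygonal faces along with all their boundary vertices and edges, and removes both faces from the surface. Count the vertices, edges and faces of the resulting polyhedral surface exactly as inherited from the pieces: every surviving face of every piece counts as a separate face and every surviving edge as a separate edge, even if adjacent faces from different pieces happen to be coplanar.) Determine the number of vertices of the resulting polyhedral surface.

A hexagonal pyramid: V=7, E=12, F=7.
Attach a regular tetrahedron (V=4, E=6, F=4) along a 3-gon: merge 3 vertices and 3 edges, delete both glued faces → V=8, E=15, F=9.
Attach an octagonal pyramid (V=9, E=16, F=9) along a 3-gon: merge 3 vertices and 3 edges, delete both glued faces → V=14, E=28, F=16.
Check: V − E + F = 14 − 28 + 16 = 2.

14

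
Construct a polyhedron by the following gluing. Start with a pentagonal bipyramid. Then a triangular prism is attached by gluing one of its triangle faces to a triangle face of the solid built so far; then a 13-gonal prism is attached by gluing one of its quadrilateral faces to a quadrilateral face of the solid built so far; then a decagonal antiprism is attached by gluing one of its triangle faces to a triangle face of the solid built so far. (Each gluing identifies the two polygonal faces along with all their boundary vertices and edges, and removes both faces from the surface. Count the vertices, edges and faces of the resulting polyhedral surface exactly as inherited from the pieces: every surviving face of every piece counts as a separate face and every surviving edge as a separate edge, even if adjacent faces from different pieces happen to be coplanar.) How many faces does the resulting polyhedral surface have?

46

A pentagonal bipyramid: V=7, E=15, F=10.
Attach a triangular prism (V=6, E=9, F=5) along a 3-gon: merge 3 vertices and 3 edges, delete both glued faces → V=10, E=21, F=13.
Attach a 13-gonal prism (V=26, E=39, F=15) along a 4-gon: merge 4 vertices and 4 edges, delete both glued faces → V=32, E=56, F=26.
Attach a decagonal antiprism (V=20, E=40, F=22) along a 3-gon: merge 3 vertices and 3 edges, delete both glued faces → V=49, E=93, F=46.
Check: V − E + F = 49 − 93 + 46 = 2.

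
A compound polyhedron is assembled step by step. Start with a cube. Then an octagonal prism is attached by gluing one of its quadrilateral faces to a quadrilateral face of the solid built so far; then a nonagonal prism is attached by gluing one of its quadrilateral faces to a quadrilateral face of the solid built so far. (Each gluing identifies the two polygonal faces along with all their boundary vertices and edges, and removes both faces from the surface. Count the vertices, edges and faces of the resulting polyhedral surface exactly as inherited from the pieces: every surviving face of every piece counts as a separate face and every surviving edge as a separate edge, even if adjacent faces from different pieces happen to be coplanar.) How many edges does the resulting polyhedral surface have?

A cube: V=8, E=12, F=6.
Attach an octagonal prism (V=16, E=24, F=10) along a 4-gon: merge 4 vertices and 4 edges, delete both glued faces → V=20, E=32, F=14.
Attach a nonagonal prism (V=18, E=27, F=11) along a 4-gon: merge 4 vertices and 4 edges, delete both glued faces → V=34, E=55, F=23.
Check: V − E + F = 34 − 55 + 23 = 2.

55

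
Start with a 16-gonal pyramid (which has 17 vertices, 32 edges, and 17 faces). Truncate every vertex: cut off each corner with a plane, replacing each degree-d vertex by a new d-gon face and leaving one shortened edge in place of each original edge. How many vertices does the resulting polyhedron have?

Truncation replaces each original edge-end by a new vertex, so V′ = 2E = 64.
Each original edge survives, and each old vertex of degree d contributes d new edges; summing degrees gives Σd = 2E, so E′ = E + 2E = 3E = 96.
Each original face survives and each original vertex becomes one new face: F′ = F + V = 34.

64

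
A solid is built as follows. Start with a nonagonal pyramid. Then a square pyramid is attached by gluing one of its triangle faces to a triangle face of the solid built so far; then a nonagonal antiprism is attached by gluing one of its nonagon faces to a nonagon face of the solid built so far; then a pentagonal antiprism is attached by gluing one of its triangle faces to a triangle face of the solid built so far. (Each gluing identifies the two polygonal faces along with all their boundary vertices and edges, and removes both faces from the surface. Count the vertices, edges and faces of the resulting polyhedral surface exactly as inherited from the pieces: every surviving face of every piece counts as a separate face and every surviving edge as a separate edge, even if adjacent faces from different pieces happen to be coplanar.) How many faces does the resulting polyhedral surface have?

A nonagonal pyramid: V=10, E=18, F=10.
Attach a square pyramid (V=5, E=8, F=5) along a 3-gon: merge 3 vertices and 3 edges, delete both glued faces → V=12, E=23, F=13.
Attach a nonagonal antiprism (V=18, E=36, F=20) along a 9-gon: merge 9 vertices and 9 edges, delete both glued faces → V=21, E=50, F=31.
Attach a pentagonal antiprism (V=10, E=20, F=12) along a 3-gon: merge 3 vertices and 3 edges, delete both glued faces → V=28, E=67, F=41.
Check: V − E + F = 28 − 67 + 41 = 2.

41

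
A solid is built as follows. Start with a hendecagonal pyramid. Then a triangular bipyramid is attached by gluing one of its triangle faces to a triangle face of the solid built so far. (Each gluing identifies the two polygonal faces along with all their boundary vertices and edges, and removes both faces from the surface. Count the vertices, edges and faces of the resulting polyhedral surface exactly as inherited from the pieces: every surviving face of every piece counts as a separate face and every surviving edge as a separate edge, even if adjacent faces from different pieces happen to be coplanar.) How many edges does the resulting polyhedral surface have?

28

A hendecagonal pyramid: V=12, E=22, F=12.
Attach a triangular bipyramid (V=5, E=9, F=6) along a 3-gon: merge 3 vertices and 3 edges, delete both glued faces → V=14, E=28, F=16.
Check: V − E + F = 14 − 28 + 16 = 2.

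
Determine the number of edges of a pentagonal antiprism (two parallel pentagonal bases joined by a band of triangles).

20

An antiprism on an n-gon has two n-gon caps and 2n triangles: V = 2·5 = 10, E = 4·5 = 20, F = 2·5 + 2 = 12.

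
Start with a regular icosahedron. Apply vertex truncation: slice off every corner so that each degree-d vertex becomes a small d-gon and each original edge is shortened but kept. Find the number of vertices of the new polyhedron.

60

The base solid has V = 12, E = 30, F = 20.
Truncation replaces each original edge-end by a new vertex, so V′ = 2E = 60.
Each original edge survives, and each old vertex of degree d contributes d new edges; summing degrees gives Σd = 2E, so E′ = E + 2E = 3E = 90.
Each original face survives and each original vertex becomes one new face: F′ = F + V = 32.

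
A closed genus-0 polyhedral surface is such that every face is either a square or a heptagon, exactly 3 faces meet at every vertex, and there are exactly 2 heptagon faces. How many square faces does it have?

7

Let x be the number of squares; then F = 2 + x.
Edge–face incidences: 2E = 7·2 + 4·x = 14 + 4x.
Every vertex has degree 3, so 3V = 2E.
Euler: V − E + F = 2 ⇒ (2E)/3 − E + (2 + x) = 2.
Multiply by 6: 2·(2E) − 3·(2E) + 6·(2 + x) = 12, i.e. 12 + 6x − (14 + 4x) = 12.
Collecting terms: 2x − 2 = 12, so 2x = 14, so x = 7.
Then 2E = 14 + 4·7 = 42, so E = 21, V = 2E/3 = 14, F = 2 + 7 = 9.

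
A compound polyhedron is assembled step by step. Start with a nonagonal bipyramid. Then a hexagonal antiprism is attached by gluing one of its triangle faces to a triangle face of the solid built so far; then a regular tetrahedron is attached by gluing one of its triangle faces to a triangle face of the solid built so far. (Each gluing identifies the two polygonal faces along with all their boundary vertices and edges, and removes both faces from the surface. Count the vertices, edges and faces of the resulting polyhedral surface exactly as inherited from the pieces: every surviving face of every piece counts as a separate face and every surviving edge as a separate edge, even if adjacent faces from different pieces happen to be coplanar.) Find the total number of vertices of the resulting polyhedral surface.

21

A nonagonal bipyramid: V=11, E=27, F=18.
Attach a hexagonal antiprism (V=12, E=24, F=14) along a 3-gon: merge 3 vertices and 3 edges, delete both glued faces → V=20, E=48, F=30.
Attach a regular tetrahedron (V=4, E=6, F=4) along a 3-gon: merge 3 vertices and 3 edges, delete both glued faces → V=21, E=51, F=32.
Check: V − E + F = 21 − 51 + 32 = 2.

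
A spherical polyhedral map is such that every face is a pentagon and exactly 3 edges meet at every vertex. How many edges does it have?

30

Each face has 5 edges and each edge borders two faces, so 2E = 5F.
Each vertex has degree 3, so 3V = 2E and hence V = 5F/3.
Euler: V − E + F = 2 ⇒ (5F/3) − (5F/2) + F = 2.
Multiply by 6: (10 − 15 + 6)F = 12, i.e. 1F = 12.
So F = 12, E = 5·12/2 = 30, V = 5·12/3 = 20.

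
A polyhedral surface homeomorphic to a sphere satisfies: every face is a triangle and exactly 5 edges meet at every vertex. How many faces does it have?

20

Each face has 3 edges and each edge borders two faces, so 2E = 3F.
Each vertex has degree 5, so 5V = 2E and hence V = 3F/5.
Euler: V − E + F = 2 ⇒ (3F/5) − (3F/2) + F = 2.
Multiply by 10: (6 − 15 + 10)F = 20, i.e. 1F = 20.
So F = 20, E = 3·20/2 = 30, V = 3·20/5 = 12.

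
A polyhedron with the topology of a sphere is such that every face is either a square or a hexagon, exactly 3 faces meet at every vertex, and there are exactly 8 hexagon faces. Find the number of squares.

6

Let x be the number of squares; then F = 8 + x.
Edge–face incidences: 2E = 6·8 + 4·x = 48 + 4x.
Every vertex has degree 3, so 3V = 2E.
Euler: V − E + F = 2 ⇒ (2E)/3 − E + (8 + x) = 2.
Multiply by 6: 2·(2E) − 3·(2E) + 6·(8 + x) = 12, i.e. 48 + 6x − (48 + 4x) = 12.
Collecting terms: 2x = 12, so x = 6.
Then 2E = 48 + 4·6 = 72, so E = 36, V = 2E/3 = 24, F = 8 + 6 = 14.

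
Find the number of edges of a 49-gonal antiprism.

196

An antiprism on an n-gon has two n-gon caps and 2n triangles: V = 2·49 = 98, E = 4·49 = 196, F = 2·49 + 2 = 100.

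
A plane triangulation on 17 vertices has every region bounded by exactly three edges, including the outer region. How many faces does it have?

30

In a plane triangulation 3F = 2E and V − E + F = 2, so F = 2V − 4 = 2·17 − 4 = 30.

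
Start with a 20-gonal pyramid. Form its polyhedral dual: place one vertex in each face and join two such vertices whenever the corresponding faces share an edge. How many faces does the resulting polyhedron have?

The base solid has V = 21, E = 40, F = 21.
The dual swaps V and F and preserves E: V′ = F = 21, E′ = E = 40, F′ = V = 21.

21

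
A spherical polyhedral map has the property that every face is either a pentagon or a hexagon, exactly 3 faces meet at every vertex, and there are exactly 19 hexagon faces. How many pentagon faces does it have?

Let x be the number of pentagons; then F = 19 + x.
Edge–face incidences: 2E = 6·19 + 5·x = 114 + 5x.
Every vertex has degree 3, so 3V = 2E.
Euler: V − E + F = 2 ⇒ (2E)/3 − E + (19 + x) = 2.
Multiply by 6: 2·(2E) − 3·(2E) + 6·(19 + x) = 12, i.e. 114 + 6x − (114 + 5x) = 12.
Collecting terms: x = 12.
Then 2E = 114 + 5·12 = 174, so E = 87, V = 2E/3 = 58, F = 19 + 12 = 31.

12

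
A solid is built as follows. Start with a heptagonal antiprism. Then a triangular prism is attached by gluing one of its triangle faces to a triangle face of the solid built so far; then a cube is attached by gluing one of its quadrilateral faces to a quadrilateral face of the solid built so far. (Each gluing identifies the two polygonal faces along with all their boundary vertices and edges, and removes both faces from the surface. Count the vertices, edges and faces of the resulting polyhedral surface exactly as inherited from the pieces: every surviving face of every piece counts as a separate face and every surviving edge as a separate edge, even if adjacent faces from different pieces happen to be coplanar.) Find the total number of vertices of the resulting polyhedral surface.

A heptagonal antiprism: V=14, E=28, F=16.
Attach a triangular prism (V=6, E=9, F=5) along a 3-gon: merge 3 vertices and 3 edges, delete both glued faces → V=17, E=34, F=19.
Attach a cube (V=8, E=12, F=6) along a 4-gon: merge 4 vertices and 4 edges, delete both glued faces → V=21, E=42, F=23.
Check: V − E + F = 21 − 42 + 23 = 2.

21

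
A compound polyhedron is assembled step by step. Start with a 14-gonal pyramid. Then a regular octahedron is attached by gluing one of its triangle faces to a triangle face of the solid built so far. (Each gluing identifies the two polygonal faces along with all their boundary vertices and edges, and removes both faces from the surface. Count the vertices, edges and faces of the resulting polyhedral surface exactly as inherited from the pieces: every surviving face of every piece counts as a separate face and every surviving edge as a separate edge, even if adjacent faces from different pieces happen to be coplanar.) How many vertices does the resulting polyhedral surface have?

18

A 14-gonal pyramid: V=15, E=28, F=15.
Attach a regular octahedron (V=6, E=12, F=8) along a 3-gon: merge 3 vertices and 3 edges, delete both glued faces → V=18, E=37, F=21.
Check: V − E + F = 18 − 37 + 21 = 2.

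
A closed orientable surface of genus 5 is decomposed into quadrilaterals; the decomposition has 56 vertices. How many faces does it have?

64

χ = 2 − 2·5 = -8, and every face is a square so 4F = 2E.
V − E + F = -8 with E = 4F/2 gives 56 − (4/2 − 1)·F = -8, so F = 64 and E = 128.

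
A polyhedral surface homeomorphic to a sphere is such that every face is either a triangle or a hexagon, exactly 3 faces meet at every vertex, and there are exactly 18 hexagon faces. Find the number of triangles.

4

Let x be the number of triangles; then F = 18 + x.
Edge–face incidences: 2E = 6·18 + 3·x = 108 + 3x.
Every vertex has degree 3, so 3V = 2E.
Euler: V − E + F = 2 ⇒ (2E)/3 − E + (18 + x) = 2.
Multiply by 6: 2·(2E) − 3·(2E) + 6·(18 + x) = 12, i.e. 108 + 6x − (108 + 3x) = 12.
Collecting terms: 3x = 12, so x = 4.
Then 2E = 108 + 3·4 = 120, so E = 60, V = 2E/3 = 40, F = 18 + 4 = 22.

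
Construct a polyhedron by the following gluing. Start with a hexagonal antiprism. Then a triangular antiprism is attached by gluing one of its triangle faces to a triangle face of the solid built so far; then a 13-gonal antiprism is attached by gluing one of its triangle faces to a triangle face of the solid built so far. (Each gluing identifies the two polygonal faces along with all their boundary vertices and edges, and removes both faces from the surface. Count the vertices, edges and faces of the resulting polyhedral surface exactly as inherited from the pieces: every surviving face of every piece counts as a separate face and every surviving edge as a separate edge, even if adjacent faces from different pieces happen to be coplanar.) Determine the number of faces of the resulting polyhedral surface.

46

A hexagonal antiprism: V=12, E=24, F=14.
Attach a triangular antiprism (V=6, E=12, F=8) along a 3-gon: merge 3 vertices and 3 edges, delete both glued faces → V=15, E=33, F=20.
Attach a 13-gonal antiprism (V=26, E=52, F=28) along a 3-gon: merge 3 vertices and 3 edges, delete both glued faces → V=38, E=82, F=46.
Check: V − E + F = 38 − 82 + 46 = 2.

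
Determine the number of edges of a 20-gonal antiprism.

80

An antiprism on an n-gon has two n-gon caps and 2n triangles: V = 2·20 = 40, E = 4·20 = 80, F = 2·20 + 2 = 42.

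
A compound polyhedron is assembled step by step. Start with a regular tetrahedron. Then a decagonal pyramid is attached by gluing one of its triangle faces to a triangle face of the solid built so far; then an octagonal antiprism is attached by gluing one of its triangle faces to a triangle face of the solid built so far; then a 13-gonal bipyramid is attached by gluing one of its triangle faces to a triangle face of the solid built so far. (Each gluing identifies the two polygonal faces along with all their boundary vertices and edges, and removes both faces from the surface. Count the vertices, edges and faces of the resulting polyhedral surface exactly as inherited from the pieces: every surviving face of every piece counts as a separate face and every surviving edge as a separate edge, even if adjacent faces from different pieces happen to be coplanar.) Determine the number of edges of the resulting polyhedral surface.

A regular tetrahedron: V=4, E=6, F=4.
Attach a decagonal pyramid (V=11, E=20, F=11) along a 3-gon: merge 3 vertices and 3 edges, delete both glued faces → V=12, E=23, F=13.
Attach an octagonal antiprism (V=16, E=32, F=18) along a 3-gon: merge 3 vertices and 3 edges, delete both glued faces → V=25, E=52, F=29.
Attach a 13-gonal bipyramid (V=15, E=39, F=26) along a 3-gon: merge 3 vertices and 3 edges, delete both glued faces → V=37, E=88, F=53.
Check: V − E + F = 37 − 88 + 53 = 2.

88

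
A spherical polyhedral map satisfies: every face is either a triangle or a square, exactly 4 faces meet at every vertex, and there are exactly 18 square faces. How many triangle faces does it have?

Let x be the number of triangles; then F = 18 + x.
Edge–face incidences: 2E = 4·18 + 3·x = 72 + 3x.
Every vertex has degree 4, so 4V = 2E.
Euler: V − E + F = 2 ⇒ (2E)/4 − E + (18 + x) = 2.
Multiply by 8: 2·(2E) − 4·(2E) + 8·(18 + x) = 16, i.e. 144 + 8x − 2·(72 + 3x) = 16.
Collecting terms: 2x = 16, so x = 8.
Then 2E = 72 + 3·8 = 96, so E = 48, V = 2E/4 = 24, F = 18 + 8 = 26.

8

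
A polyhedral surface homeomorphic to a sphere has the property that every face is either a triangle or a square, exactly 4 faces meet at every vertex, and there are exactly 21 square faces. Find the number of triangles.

8

Let x be the number of triangles; then F = 21 + x.
Edge–face incidences: 2E = 4·21 + 3·x = 84 + 3x.
Every vertex has degree 4, so 4V = 2E.
Euler: V − E + F = 2 ⇒ (2E)/4 − E + (21 + x) = 2.
Multiply by 8: 2·(2E) − 4·(2E) + 8·(21 + x) = 16, i.e. 168 + 8x − 2·(84 + 3x) = 16.
Collecting terms: 2x = 16, so x = 8.
Then 2E = 84 + 3·8 = 108, so E = 54, V = 2E/4 = 27, F = 21 + 8 = 29.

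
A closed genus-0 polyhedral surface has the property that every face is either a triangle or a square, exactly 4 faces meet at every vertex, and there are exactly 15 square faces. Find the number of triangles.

8

Let x be the number of triangles; then F = 15 + x.
Edge–face incidences: 2E = 4·15 + 3·x = 60 + 3x.
Every vertex has degree 4, so 4V = 2E.
Euler: V − E + F = 2 ⇒ (2E)/4 − E + (15 + x) = 2.
Multiply by 8: 2·(2E) − 4·(2E) + 8·(15 + x) = 16, i.e. 120 + 8x − 2·(60 + 3x) = 16.
Collecting terms: 2x = 16, so x = 8.
Then 2E = 60 + 3·8 = 84, so E = 42, V = 2E/4 = 21, F = 15 + 8 = 23.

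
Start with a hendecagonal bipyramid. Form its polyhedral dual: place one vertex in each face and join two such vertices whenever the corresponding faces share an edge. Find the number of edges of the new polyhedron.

The base solid has V = 13, E = 33, F = 22.
The dual swaps V and F and preserves E: V′ = F = 22, E′ = E = 33, F′ = V = 13.

33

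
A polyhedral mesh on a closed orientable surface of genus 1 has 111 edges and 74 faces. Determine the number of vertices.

37

For a closed orientable surface of genus 1, χ = 2 − 2·1 = 0.
V = 0 + E − F = 0 + 111 − 74 = 37.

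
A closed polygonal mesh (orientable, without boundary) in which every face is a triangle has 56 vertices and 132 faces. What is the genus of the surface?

Every face is a triangle, so 2E = 3·132 = 396, giving E = 198.
χ = V − E + F = 56 − 198 + 132 = -10.
For a closed orientable surface χ = 2 − 2g, so g = (2 − (-10))/2 = 6.

6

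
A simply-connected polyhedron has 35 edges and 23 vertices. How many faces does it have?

14

Here V − E + F = 2.
F = 2 − V + E = 2 − 23 + 35 = 14.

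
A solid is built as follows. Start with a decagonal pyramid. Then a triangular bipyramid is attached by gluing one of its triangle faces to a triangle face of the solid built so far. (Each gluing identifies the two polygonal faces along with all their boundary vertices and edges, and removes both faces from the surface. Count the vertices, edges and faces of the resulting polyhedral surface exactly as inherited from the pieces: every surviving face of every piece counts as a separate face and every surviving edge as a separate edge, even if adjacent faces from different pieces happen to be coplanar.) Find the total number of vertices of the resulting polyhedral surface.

13

A decagonal pyramid: V=11, E=20, F=11.
Attach a triangular bipyramid (V=5, E=9, F=6) along a 3-gon: merge 3 vertices and 3 edges, delete both glued faces → V=13, E=26, F=15.
Check: V − E + F = 13 − 26 + 15 = 2.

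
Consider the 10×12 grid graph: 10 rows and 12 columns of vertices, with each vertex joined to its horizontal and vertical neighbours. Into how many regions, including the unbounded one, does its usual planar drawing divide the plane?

100

The grid has V = 10·12 = 120 vertices and E = 10·11 + 12·9 = 218 edges.
F = 2 − V + E = 2 − 120 + 218 = 100.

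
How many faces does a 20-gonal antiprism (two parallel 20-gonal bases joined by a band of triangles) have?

42

An antiprism on an n-gon has two n-gon caps and 2n triangles: V = 2·20 = 40, E = 4·20 = 80, F = 2·20 + 2 = 42.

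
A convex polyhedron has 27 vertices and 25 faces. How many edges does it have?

50

Here V − E + F = 2.
E = V + F − (2) = 27 + 25 − (2) = 50.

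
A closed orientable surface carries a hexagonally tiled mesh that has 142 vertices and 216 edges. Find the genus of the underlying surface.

2

Every face is a hexagon and each edge borders two faces, so 6F = 2·216, giving F = 72.
χ = V − E + F = 142 − 216 + 72 = -2.
For a closed orientable surface χ = 2 − 2g, so g = (2 − (-2))/2 = 2.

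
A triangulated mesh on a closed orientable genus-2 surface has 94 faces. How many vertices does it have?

45

χ = 2 − 2·2 = -2, and every face is a triangle so 3F = 2E.
E = 3·94/2 = 141. Then V = -2 + E − F = -2 + 141 − 94 = 45.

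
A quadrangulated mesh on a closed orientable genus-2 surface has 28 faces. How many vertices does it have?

26

χ = 2 − 2·2 = -2, and every face is a square so 4F = 2E.
E = 4·28/2 = 56. Then V = -2 + E − F = -2 + 56 − 28 = 26.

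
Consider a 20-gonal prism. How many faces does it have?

A prism on an n-gon has two n-gon bases and n rectangular sides: V = 2·20 = 40, E = 3·20 = 60, F = 20 + 2 = 22.
Check: V − E + F = 40 − 60 + 22 = 2.

22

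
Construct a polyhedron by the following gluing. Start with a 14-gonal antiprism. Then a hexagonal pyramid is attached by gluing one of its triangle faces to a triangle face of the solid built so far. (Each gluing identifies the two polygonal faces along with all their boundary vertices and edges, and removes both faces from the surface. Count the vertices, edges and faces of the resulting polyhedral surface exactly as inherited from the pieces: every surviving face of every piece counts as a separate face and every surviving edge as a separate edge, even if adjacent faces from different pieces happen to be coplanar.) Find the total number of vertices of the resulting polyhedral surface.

A 14-gonal antiprism: V=28, E=56, F=30.
Attach a hexagonal pyramid (V=7, E=12, F=7) along a 3-gon: merge 3 vertices and 3 edges, delete both glued faces → V=32, E=65, F=35.
Check: V − E + F = 32 − 65 + 35 = 2.

32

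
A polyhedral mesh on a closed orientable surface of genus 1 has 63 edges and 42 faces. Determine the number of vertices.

21

For a closed orientable surface of genus 1, χ = 2 − 2·1 = 0.
V = 0 + E − F = 0 + 63 − 42 = 21.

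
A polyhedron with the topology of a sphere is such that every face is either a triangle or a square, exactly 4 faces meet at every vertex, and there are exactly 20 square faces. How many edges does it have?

52

Let x be the number of triangles; then F = 20 + x.
Edge–face incidences: 2E = 4·20 + 3·x = 80 + 3x.
Every vertex has degree 4, so 4V = 2E.
Euler: V − E + F = 2 ⇒ (2E)/4 − E + (20 + x) = 2.
Multiply by 8: 2·(2E) − 4·(2E) + 8·(20 + x) = 16, i.e. 160 + 8x − 2·(80 + 3x) = 16.
Collecting terms: 2x = 16, so x = 8.
Then 2E = 80 + 3·8 = 104, so E = 52, V = 2E/4 = 26, F = 20 + 8 = 28.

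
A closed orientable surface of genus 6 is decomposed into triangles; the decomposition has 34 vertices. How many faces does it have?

88

χ = 2 − 2·6 = -10, and every face is a triangle so 3F = 2E.
V − E + F = -10 with E = 3F/2 gives 34 − (3/2 − 1)·F = -10, so F = 88 and E = 132.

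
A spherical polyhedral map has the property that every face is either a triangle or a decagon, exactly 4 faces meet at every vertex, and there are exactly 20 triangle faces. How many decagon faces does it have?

Let x be the number of decagons; then F = 20 + x.
Edge–face incidences: 2E = 3·20 + 10·x = 60 + 10x.
Every vertex has degree 4, so 4V = 2E.
Euler: V − E + F = 2 ⇒ (2E)/4 − E + (20 + x) = 2.
Multiply by 8: 2·(2E) − 4·(2E) + 8·(20 + x) = 16, i.e. 160 + 8x − 2·(60 + 10x) = 16.
Collecting terms: −12x + 40 = 16, so −12x = −24, so x = 2.
Then 2E = 60 + 10·2 = 80, so E = 40, V = 2E/4 = 20, F = 20 + 2 = 22.

2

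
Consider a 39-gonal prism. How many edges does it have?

117

A prism on an n-gon has two n-gon bases and n rectangular sides: V = 2·39 = 78, E = 3·39 = 117, F = 39 + 2 = 41.
Check: V − E + F = 78 − 117 + 41 = 2.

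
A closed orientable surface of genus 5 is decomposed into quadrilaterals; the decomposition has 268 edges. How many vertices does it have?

126

χ = 2 − 2·5 = -8, and every face is a square so 4F = 2E.
F = 2E/4 = 134. Then V = -8 + E − F = -8 + 268 − 134 = 126.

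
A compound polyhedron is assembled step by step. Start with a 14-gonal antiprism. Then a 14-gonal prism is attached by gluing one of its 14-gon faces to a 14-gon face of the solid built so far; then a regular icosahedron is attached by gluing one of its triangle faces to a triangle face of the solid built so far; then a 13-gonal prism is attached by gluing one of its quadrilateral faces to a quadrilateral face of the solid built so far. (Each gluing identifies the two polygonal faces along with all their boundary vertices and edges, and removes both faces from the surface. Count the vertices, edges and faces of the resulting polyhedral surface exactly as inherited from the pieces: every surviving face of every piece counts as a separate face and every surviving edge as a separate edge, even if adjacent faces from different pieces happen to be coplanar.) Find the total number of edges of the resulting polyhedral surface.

146

A 14-gonal antiprism: V=28, E=56, F=30.
Attach a 14-gonal prism (V=28, E=42, F=16) along a 14-gon: merge 14 vertices and 14 edges, delete both glued faces → V=42, E=84, F=44.
Attach a regular icosahedron (V=12, E=30, F=20) along a 3-gon: merge 3 vertices and 3 edges, delete both glued faces → V=51, E=111, F=62.
Attach a 13-gonal prism (V=26, E=39, F=15) along a 4-gon: merge 4 vertices and 4 edges, delete both glued faces → V=73, E=146, F=75.
Check: V − E + F = 73 − 146 + 75 = 2.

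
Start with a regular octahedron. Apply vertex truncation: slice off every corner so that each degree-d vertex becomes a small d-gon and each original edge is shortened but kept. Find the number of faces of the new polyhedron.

14

The base solid has V = 6, E = 12, F = 8.
Truncation replaces each original edge-end by a new vertex, so V′ = 2E = 24.
Each original edge survives, and each old vertex of degree d contributes d new edges; summing degrees gives Σd = 2E, so E′ = E + 2E = 3E = 36.
Each original face survives and each original vertex becomes one new face: F′ = F + V = 14.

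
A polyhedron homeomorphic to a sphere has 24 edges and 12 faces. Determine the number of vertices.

14

Here V − E + F = 2.
V = 2 + E − F = 2 + 24 − 12 = 14.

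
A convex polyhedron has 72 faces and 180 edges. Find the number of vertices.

110

Here V − E + F = 2.
V = 2 + E − F = 2 + 180 − 72 = 110.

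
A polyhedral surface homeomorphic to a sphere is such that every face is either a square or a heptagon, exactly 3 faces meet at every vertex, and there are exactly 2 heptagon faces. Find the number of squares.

7

Let x be the number of squares; then F = 2 + x.
Edge–face incidences: 2E = 7·2 + 4·x = 14 + 4x.
Every vertex has degree 3, so 3V = 2E.
Euler: V − E + F = 2 ⇒ (2E)/3 − E + (2 + x) = 2.
Multiply by 6: 2·(2E) − 3·(2E) + 6·(2 + x) = 12, i.e. 12 + 6x − (14 + 4x) = 12.
Collecting terms: 2x − 2 = 12, so 2x = 14, so x = 7.
Then 2E = 14 + 4·7 = 42, so E = 21, V = 2E/3 = 14, F = 2 + 7 = 9.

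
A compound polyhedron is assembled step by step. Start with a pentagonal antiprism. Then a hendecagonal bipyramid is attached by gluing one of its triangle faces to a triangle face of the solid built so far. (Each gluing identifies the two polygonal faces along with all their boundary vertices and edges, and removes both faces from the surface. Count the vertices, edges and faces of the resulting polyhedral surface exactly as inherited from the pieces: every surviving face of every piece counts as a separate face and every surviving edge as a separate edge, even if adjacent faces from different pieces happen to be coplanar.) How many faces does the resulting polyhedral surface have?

32

A pentagonal antiprism: V=10, E=20, F=12.
Attach a hendecagonal bipyramid (V=13, E=33, F=22) along a 3-gon: merge 3 vertices and 3 edges, delete both glued faces → V=20, E=50, F=32.
Check: V − E + F = 20 − 50 + 32 = 2.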